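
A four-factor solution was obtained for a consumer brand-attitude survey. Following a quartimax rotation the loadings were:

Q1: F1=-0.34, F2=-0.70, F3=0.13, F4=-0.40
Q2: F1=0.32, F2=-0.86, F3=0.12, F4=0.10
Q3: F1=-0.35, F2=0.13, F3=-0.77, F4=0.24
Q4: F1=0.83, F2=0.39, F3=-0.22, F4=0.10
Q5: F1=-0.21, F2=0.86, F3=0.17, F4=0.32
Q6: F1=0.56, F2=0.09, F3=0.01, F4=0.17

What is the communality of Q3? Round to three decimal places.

0.790

h² = (-0.35)² + 0.13² + (-0.77)² + 0.24² = 0.1225 + 0.0169 + 0.5929 + 0.0576 = 0.7899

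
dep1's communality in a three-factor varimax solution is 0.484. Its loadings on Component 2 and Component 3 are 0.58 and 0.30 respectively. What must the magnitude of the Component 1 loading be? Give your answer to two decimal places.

0.24

Under orthogonal rotation h² = Σλ², so λ_Component 1² = h² − (0.4264) = 0.484 − 0.4264 = 0.0576.
|λ| = √0.0576 = 0.2400.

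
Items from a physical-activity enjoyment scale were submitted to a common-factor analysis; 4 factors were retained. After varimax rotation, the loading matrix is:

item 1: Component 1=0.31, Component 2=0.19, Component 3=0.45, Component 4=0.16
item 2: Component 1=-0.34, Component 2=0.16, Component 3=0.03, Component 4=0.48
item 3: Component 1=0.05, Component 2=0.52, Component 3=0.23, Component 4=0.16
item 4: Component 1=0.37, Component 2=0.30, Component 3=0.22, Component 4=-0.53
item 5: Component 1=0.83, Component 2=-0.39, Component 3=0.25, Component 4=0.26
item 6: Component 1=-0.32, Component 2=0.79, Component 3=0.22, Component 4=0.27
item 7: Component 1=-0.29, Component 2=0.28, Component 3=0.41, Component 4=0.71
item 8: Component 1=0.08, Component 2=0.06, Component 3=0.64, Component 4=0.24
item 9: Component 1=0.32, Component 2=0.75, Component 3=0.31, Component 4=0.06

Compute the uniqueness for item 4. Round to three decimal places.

h² = 0.37² + 0.30² + 0.22² + (-0.53)² = 0.1369 + 0.0900 + 0.0484 + 0.2809 = 0.5562
Uniqueness u² = 1 − h² = 1 − 0.5562 = 0.4438

0.444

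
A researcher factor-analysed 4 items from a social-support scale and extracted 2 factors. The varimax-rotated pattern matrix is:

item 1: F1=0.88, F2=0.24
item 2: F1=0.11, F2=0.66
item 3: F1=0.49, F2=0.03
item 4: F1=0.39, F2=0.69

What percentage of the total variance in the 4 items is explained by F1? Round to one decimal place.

29.5%

SS loadings for F1 = 0.88² + 0.11² + 0.49² + 0.39² = 1.1787
With 4 standardized items, total variance = 4. Proportion = 1.1787/4 = 0.2947 → 29.47%.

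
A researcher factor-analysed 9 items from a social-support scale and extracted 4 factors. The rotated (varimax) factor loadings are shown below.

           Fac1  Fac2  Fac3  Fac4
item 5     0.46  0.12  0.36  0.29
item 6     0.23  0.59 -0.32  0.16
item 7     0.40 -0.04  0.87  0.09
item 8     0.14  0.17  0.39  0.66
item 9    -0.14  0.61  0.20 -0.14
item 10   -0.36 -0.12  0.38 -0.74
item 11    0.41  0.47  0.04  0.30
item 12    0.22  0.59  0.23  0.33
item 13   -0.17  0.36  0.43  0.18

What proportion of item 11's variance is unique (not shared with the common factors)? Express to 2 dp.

0.52

h² = 0.41² + 0.47² + 0.04² + 0.30² = 0.1681 + 0.2209 + 0.0016 + 0.0900 = 0.4806
Uniqueness u² = 1 − h² = 1 − 0.4806 = 0.5194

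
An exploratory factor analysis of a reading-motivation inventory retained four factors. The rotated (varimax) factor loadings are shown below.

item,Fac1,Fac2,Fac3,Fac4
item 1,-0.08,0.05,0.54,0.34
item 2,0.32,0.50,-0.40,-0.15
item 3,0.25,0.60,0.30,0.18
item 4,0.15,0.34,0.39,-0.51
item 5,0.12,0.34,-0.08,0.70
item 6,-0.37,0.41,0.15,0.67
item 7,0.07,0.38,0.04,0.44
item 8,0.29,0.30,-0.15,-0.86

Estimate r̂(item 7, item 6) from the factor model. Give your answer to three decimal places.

r̂ = Σ λ_i·λ_j across factors = (0.07)(-0.37) + (0.38)(0.41) + (0.04)(0.15) + (0.44)(0.67)
  = -0.0259 +0.1558 +0.0060 +0.2948 = 0.4307

0.431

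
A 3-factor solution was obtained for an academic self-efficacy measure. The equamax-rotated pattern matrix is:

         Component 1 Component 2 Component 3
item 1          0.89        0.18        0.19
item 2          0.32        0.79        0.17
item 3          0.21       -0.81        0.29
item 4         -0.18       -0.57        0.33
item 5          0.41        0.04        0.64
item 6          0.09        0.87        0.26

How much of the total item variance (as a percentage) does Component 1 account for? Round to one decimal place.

19.1%

SS loadings for Component 1 = 0.89² + 0.32² + 0.21² + (-0.18)² + 0.41² + 0.09² = 1.1472
With 6 standardized items, total variance = 6. Proportion = 1.1472/6 = 0.1912 → 19.12%.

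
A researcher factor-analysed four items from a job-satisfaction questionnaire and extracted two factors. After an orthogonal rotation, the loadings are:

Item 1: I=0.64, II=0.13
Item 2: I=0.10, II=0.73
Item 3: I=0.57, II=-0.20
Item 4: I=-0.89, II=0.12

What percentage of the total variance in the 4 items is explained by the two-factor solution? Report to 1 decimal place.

53.5%

Communalities: 0.4265, 0.5429, 0.3649, 0.8065; Σh² = 2.1408.
Total variance with 4 standardized items is 4, so the solution explains 2.1408/4 = 0.5352 = 53.52%.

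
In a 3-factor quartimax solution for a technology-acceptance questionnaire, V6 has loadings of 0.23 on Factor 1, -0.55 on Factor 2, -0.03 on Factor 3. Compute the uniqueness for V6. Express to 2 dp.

h² = 0.23² + (-0.55)² + (-0.03)² = 0.0529 + 0.3025 + 0.0009 = 0.3563
Uniqueness u² = 1 − h² = 1 − 0.3563 = 0.6437

0.64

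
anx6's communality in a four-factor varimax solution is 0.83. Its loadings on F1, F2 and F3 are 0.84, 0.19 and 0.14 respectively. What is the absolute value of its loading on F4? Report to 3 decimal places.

Under orthogonal rotation h² = Σλ², so λ_F4² = h² − (0.7613) = 0.83 − 0.7613 = 0.0687.
|λ| = √0.0687 = 0.2621.

0.262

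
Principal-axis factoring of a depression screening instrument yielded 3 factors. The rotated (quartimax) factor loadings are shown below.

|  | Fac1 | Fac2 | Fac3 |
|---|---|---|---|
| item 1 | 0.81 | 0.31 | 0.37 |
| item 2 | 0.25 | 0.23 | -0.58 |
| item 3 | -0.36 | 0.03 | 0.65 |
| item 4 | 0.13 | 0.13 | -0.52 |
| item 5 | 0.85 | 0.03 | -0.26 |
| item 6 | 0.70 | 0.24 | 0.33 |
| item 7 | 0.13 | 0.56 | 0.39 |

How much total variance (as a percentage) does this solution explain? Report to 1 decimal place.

59.0%

Communalities: 0.8891, 0.4518, 0.5530, 0.3042, 0.7910, 0.6565, 0.4826; Σh² = 4.1282.
Total variance with 7 standardized items is 7, so the solution explains 4.1282/7 = 0.5897 = 58.97%.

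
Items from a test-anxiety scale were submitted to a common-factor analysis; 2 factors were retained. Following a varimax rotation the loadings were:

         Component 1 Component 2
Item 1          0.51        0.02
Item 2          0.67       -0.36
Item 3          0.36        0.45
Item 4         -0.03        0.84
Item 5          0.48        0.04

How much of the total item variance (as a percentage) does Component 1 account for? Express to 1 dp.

SS loadings for Component 1 = 0.51² + 0.67² + 0.36² + (-0.03)² + 0.48² = 1.0699
With 5 standardized items, total variance = 5. Proportion = 1.0699/5 = 0.2140 → 21.40%.

21.4%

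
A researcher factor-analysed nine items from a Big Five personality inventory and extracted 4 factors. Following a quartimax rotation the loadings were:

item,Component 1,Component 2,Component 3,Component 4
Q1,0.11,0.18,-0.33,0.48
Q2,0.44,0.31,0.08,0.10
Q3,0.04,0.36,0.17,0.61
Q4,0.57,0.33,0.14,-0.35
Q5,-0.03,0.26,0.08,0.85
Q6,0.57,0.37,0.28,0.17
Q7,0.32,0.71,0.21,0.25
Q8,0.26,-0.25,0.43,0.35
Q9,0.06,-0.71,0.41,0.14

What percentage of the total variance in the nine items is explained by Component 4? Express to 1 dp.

SS loadings for Component 4 = 0.48² + 0.10² + 0.61² + (-0.35)² + 0.85² + 0.17² + 0.25² + 0.35² + 0.14² = 1.6910
With 9 standardized items, total variance = 9. Proportion = 1.6910/9 = 0.1879 → 18.79%.

18.8%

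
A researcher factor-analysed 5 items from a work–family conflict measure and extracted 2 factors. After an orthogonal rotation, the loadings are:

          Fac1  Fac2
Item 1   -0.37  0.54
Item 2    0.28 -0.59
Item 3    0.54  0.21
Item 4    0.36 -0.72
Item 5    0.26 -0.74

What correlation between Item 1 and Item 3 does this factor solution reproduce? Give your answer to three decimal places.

r̂ = Σ λ_i·λ_j across factors = (-0.37)(0.54) + (0.54)(0.21)
  = -0.1998 +0.1134 = -0.0864

-0.086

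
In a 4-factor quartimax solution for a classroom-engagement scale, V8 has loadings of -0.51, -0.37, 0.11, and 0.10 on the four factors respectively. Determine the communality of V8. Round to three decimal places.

h² = (-0.51)² + (-0.37)² + 0.11² + 0.10² = 0.2601 + 0.1369 + 0.0121 + 0.0100 = 0.4191

0.419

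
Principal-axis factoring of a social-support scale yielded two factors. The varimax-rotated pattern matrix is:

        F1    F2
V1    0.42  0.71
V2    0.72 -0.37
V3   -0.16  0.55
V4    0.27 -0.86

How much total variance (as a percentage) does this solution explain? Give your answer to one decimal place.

SS loadings by factor: 0.7933, 1.6831; total = 2.4764.
Total variance with 4 standardized items is 4, so the solution explains 2.4764/4 = 0.6191 = 61.91%.

61.9%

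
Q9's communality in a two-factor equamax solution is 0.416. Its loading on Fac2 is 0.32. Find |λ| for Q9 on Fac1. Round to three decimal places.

0.560

Under orthogonal rotation h² = Σλ², so λ_Fac1² = h² − (0.1024) = 0.416 − 0.1024 = 0.3136.
|λ| = √0.3136 = 0.5600.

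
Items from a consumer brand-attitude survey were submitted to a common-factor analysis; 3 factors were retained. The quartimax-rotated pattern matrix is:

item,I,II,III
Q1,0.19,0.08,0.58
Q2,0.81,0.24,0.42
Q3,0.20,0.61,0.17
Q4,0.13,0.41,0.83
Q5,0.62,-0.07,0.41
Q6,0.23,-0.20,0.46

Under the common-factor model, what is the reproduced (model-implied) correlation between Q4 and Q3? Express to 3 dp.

r̂ = Σ λ_i·λ_j across factors = (0.13)(0.20) + (0.41)(0.61) + (0.83)(0.17)
  = +0.0260 +0.2501 +0.1411 = 0.4172

0.417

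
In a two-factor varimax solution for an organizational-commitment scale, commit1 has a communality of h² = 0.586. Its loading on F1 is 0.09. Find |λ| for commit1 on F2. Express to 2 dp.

Under orthogonal rotation h² = Σλ², so λ_F2² = h² − (0.0081) = 0.586 − 0.0081 = 0.5779.
|λ| = √0.5779 = 0.7602.

0.76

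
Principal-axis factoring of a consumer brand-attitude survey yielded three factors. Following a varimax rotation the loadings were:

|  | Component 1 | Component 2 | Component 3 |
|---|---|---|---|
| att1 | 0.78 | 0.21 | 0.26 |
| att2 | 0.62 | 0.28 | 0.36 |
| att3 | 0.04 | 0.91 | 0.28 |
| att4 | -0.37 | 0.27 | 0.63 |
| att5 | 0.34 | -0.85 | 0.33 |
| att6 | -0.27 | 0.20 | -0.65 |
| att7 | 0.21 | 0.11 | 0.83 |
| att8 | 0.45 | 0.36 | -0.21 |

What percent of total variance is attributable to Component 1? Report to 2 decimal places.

19.58%

SS loadings for Component 1 = 0.78² + 0.62² + 0.04² + (-0.37)² + 0.34² + (-0.27)² + 0.21² + 0.45² = 1.5664
With 8 standardized items, total variance = 8. Proportion = 1.5664/8 = 0.1958 → 19.58%.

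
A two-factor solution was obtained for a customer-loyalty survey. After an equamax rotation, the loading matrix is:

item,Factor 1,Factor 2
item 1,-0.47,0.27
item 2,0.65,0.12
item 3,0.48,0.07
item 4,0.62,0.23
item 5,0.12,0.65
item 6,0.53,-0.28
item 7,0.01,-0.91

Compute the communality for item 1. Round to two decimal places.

0.29

h² = (-0.47)² + 0.27² = 0.2209 + 0.0729 = 0.2938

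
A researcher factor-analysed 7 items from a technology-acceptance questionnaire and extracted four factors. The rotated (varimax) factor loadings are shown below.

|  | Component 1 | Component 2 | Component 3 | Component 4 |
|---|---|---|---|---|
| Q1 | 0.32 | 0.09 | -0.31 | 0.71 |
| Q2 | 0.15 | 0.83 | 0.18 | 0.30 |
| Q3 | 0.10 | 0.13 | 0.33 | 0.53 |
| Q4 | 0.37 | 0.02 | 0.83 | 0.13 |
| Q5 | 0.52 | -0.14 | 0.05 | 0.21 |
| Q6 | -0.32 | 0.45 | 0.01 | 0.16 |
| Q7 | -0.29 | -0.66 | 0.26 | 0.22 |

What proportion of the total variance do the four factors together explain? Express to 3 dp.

Communalities: 0.7107, 0.8338, 0.4167, 0.8431, 0.3366, 0.3306, 0.6357; Σh² = 4.1072.
Total variance with 7 standardized items is 7, so the solution explains 4.1072/7 = 0.5867.

0.587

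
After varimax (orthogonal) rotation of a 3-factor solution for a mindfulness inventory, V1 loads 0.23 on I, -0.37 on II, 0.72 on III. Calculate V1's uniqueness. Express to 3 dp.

h² = 0.23² + (-0.37)² + 0.72² = 0.0529 + 0.1369 + 0.5184 = 0.7082
Uniqueness u² = 1 − h² = 1 − 0.7082 = 0.2918

0.292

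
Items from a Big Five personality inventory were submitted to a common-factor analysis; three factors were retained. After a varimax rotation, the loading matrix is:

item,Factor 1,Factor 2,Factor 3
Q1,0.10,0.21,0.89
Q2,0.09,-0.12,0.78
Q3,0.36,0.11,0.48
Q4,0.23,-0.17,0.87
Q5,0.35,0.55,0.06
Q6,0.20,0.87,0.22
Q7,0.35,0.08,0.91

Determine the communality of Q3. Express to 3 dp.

0.372

h² = 0.36² + 0.11² + 0.48² = 0.1296 + 0.0121 + 0.2304 = 0.3721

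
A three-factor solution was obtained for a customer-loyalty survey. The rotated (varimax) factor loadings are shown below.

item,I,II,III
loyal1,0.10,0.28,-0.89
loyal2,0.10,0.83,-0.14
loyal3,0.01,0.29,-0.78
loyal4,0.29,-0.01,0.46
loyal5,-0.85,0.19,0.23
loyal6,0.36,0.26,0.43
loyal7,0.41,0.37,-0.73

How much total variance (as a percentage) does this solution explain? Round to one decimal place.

Communalities: 0.8805, 0.7185, 0.6926, 0.2958, 0.8115, 0.3821, 0.8379; Σh² = 4.6189.
Total variance with 7 standardized items is 7, so the solution explains 4.6189/7 = 0.6598 = 65.98%.

66.0%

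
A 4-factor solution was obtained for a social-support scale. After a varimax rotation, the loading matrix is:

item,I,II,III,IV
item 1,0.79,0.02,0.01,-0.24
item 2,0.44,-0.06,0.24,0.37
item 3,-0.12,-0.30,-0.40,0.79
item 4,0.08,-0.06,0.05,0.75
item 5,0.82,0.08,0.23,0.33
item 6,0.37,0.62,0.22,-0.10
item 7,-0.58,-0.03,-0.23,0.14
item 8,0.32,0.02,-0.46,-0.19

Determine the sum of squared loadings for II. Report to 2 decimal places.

0.49

SS loadings for II = 0.02² + (-0.06)² + (-0.30)² + (-0.06)² + 0.08² + 0.62² + (-0.03)² + 0.02² = 0.0004 + 0.0036 + 0.0900 + 0.0036 + 0.0064 + 0.3844 + 0.0009 + 0.0004 = 0.4897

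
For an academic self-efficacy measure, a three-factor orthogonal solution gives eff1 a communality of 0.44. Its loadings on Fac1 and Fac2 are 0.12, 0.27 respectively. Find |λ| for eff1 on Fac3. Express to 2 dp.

Under orthogonal rotation h² = Σλ², so λ_Fac3² = h² − (0.0873) = 0.44 − 0.0873 = 0.3527.
|λ| = √0.3527 = 0.5939.

0.59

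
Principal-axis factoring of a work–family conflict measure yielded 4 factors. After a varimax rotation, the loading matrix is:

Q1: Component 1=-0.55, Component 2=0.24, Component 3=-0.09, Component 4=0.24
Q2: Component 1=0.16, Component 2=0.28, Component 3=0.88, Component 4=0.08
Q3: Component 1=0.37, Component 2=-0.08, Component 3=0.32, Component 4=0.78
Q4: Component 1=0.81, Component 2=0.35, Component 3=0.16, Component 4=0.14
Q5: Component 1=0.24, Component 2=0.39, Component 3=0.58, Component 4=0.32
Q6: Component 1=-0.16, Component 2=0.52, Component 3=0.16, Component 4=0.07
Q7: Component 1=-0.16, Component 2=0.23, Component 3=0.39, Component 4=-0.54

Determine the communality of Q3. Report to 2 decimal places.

h² = 0.37² + (-0.08)² + 0.32² + 0.78² = 0.1369 + 0.0064 + 0.1024 + 0.6084 = 0.8541

0.85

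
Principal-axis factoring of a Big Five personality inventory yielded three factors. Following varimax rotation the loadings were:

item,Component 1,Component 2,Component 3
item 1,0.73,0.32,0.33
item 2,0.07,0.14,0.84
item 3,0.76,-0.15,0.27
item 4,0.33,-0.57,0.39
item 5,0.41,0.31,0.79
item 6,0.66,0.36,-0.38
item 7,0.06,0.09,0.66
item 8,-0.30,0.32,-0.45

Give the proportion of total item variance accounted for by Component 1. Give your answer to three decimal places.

0.240

SS loadings for Component 1 = 0.73² + 0.07² + 0.76² + 0.33² + 0.41² + 0.66² + 0.06² + (-0.30)² = 1.9216
Proportion of variance = 1.9216 / 8 = 0.2402.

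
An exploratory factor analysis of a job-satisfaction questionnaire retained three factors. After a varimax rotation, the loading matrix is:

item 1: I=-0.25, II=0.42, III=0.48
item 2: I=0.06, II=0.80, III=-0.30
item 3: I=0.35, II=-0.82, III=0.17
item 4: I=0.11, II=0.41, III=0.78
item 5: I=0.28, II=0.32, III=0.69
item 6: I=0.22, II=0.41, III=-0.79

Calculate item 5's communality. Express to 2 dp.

0.66

h² = 0.28² + 0.32² + 0.69² = 0.0784 + 0.1024 + 0.4761 = 0.6569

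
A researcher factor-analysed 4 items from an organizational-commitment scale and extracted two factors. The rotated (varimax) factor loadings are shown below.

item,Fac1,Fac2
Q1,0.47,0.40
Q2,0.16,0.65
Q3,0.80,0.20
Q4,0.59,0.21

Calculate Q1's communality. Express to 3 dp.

h² = 0.47² + 0.40² = 0.2209 + 0.1600 = 0.3809

0.381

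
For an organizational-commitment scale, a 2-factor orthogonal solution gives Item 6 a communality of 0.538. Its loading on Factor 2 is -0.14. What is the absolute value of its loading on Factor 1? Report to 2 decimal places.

Under orthogonal rotation h² = Σλ², so λ_Factor 1² = h² − (0.0196) = 0.538 − 0.0196 = 0.5184.
|λ| = √0.5184 = 0.7200.

0.72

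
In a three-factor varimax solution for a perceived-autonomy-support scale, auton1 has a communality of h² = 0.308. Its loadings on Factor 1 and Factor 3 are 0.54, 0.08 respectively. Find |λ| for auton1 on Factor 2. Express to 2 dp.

Under orthogonal rotation h² = Σλ², so λ_Factor 2² = h² − (0.2980) = 0.308 − 0.2980 = 0.0100.
|λ| = √0.0100 = 0.1000.

0.10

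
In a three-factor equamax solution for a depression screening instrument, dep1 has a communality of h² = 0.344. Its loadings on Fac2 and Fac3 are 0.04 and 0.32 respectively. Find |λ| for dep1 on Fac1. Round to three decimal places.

Under orthogonal rotation h² = Σλ², so λ_Fac1² = h² − (0.1040) = 0.344 − 0.1040 = 0.2400.
|λ| = √0.2400 = 0.4899.

0.490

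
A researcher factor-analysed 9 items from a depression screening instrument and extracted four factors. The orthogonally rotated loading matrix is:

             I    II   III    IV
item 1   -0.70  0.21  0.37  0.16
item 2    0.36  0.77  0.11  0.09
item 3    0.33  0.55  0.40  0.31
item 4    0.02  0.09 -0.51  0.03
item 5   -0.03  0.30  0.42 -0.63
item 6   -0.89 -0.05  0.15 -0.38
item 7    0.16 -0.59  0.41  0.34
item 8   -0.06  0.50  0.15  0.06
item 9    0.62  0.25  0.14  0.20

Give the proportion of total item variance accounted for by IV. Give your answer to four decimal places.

SS loadings for IV = 0.16² + 0.09² + 0.31² + 0.03² + (-0.63)² + (-0.38)² + 0.34² + 0.06² + 0.20² = 0.8312
Proportion of variance = 0.8312 / 9 = 0.0924.

0.0924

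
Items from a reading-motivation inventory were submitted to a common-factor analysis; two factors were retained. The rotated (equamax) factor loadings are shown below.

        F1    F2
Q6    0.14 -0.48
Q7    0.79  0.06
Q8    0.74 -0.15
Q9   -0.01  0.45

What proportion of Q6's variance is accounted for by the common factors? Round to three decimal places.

0.250

h² = 0.14² + (-0.48)² = 0.0196 + 0.2304 = 0.2500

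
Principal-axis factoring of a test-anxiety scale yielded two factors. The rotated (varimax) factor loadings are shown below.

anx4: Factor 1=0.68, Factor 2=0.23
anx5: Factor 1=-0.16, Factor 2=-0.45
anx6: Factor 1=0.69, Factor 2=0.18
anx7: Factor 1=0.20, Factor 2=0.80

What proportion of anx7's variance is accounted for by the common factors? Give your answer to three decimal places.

h² = 0.20² + 0.80² = 0.0400 + 0.6400 = 0.6800

0.680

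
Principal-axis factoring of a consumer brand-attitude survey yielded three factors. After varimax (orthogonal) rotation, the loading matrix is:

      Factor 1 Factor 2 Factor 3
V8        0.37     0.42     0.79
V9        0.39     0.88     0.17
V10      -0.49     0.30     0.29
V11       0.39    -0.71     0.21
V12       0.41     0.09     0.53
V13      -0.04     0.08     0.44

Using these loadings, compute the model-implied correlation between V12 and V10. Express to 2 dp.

r̂ = Σ λ_i·λ_j across factors = (0.41)(-0.49) + (0.09)(0.30) + (0.53)(0.29)
  = -0.2009 +0.0270 +0.1537 = -0.0202

-0.02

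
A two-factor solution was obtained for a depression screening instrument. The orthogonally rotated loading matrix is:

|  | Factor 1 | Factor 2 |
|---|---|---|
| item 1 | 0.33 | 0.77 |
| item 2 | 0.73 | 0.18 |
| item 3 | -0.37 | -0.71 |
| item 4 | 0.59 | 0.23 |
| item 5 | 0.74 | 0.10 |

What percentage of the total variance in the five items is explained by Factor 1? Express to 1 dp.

SS loadings for Factor 1 = 0.33² + 0.73² + (-0.37)² + 0.59² + 0.74² = 1.6744
With 5 standardized items, total variance = 5. Proportion = 1.6744/5 = 0.3349 → 33.49%.

33.5%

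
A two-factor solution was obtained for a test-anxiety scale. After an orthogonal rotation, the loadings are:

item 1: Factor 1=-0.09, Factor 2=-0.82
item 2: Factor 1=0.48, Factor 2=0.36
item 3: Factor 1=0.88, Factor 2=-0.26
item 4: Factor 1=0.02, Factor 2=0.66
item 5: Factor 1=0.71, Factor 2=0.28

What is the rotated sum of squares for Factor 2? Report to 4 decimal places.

1.3836

SS loadings for Factor 2 = (-0.82)² + 0.36² + (-0.26)² + 0.66² + 0.28² = 0.6724 + 0.1296 + 0.0676 + 0.4356 + 0.0784 = 1.3836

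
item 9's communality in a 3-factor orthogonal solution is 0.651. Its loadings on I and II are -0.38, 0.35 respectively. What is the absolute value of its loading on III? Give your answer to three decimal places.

Under orthogonal rotation h² = Σλ², so λ_III² = h² − (0.2669) = 0.651 − 0.2669 = 0.3841.
|λ| = √0.3841 = 0.6198.

0.620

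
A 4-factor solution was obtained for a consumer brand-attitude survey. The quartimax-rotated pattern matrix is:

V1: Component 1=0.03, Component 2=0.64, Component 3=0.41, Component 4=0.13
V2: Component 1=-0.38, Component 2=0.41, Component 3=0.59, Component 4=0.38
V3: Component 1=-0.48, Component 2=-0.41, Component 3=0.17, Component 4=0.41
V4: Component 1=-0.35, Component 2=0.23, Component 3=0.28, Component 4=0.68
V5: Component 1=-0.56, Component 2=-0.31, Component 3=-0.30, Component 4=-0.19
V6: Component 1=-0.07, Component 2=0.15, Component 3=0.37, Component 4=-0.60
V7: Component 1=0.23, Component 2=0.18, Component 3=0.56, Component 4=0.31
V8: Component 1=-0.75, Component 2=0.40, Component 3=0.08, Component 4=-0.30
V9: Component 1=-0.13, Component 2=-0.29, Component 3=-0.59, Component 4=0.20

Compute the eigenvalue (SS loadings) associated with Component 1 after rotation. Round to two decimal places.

SS loadings for Component 1 = 0.03² + (-0.38)² + (-0.48)² + (-0.35)² + (-0.56)² + (-0.07)² + 0.23² + (-0.75)² + (-0.13)² = 0.0009 + 0.1444 + 0.2304 + 0.1225 + 0.3136 + 0.0049 + 0.0529 + 0.5625 + 0.0169 = 1.4490

1.45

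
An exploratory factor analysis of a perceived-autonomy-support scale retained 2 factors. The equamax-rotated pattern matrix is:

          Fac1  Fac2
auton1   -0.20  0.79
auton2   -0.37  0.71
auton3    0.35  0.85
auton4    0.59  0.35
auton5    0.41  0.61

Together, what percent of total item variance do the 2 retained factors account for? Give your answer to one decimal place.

63.2%

SS loadings by factor: 0.8156, 2.3453; total = 3.1609.
Total variance with 5 standardized items is 5, so the solution explains 3.1609/5 = 0.6322 = 63.22%.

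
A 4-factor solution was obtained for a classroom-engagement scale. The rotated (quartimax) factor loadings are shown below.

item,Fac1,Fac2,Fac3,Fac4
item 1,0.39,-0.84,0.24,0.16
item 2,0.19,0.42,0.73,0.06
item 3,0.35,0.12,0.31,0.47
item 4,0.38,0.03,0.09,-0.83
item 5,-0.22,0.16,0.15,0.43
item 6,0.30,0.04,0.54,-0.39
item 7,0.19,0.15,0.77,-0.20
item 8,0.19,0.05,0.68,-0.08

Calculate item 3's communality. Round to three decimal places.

h² = 0.35² + 0.12² + 0.31² + 0.47² = 0.1225 + 0.0144 + 0.0961 + 0.2209 = 0.4539

0.454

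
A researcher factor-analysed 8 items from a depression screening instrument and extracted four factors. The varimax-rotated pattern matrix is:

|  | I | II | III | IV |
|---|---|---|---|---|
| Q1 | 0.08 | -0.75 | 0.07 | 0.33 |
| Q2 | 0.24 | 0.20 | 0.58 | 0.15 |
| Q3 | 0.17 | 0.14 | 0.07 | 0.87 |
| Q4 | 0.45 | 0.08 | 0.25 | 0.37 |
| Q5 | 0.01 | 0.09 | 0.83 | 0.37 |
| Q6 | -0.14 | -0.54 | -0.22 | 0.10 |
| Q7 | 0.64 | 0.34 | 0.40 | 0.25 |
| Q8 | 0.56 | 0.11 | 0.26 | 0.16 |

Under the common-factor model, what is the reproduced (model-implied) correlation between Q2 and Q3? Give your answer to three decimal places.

r̂ = Σ λ_i·λ_j across factors = (0.24)(0.17) + (0.20)(0.14) + (0.58)(0.07) + (0.15)(0.87)
  = +0.0408 +0.0280 +0.0406 +0.1305 = 0.2399

0.240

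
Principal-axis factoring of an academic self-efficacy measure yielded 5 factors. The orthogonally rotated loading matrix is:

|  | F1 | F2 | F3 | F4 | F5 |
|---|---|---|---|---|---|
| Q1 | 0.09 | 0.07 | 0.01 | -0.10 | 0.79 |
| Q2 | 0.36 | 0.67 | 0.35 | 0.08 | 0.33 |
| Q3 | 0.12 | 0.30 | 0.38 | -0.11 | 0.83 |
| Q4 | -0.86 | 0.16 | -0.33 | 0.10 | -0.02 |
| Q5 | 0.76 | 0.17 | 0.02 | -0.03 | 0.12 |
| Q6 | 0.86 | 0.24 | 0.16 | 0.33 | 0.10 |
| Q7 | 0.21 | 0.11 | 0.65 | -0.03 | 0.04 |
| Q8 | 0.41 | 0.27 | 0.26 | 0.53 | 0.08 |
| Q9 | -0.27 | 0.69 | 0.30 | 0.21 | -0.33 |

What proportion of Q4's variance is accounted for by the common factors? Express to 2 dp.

h² = (-0.86)² + 0.16² + (-0.33)² + 0.10² + (-0.02)² = 0.7396 + 0.0256 + 0.1089 + 0.0100 + 0.0004 = 0.8845

0.88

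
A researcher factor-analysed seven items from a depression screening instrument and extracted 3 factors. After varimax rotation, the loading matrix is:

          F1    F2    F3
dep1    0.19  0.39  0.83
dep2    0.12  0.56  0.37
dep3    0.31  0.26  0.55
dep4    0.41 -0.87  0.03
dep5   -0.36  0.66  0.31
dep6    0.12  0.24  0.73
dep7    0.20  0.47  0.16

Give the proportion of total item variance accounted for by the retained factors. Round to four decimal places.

Communalities: 0.8771, 0.4649, 0.4662, 0.9259, 0.6613, 0.6049, 0.2865; Σh² = 4.2868.
Total variance with 7 standardized items is 7, so the solution explains 4.2868/7 = 0.6124.

0.6124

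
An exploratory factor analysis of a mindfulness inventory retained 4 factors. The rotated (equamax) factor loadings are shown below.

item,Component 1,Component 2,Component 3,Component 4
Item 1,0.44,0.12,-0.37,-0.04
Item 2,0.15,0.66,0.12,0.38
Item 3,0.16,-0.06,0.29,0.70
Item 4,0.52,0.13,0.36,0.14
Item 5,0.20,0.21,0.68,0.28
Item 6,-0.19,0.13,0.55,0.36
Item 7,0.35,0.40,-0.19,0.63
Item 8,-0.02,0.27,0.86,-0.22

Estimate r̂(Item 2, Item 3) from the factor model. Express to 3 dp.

0.285

r̂ = Σ λ_i·λ_j across factors = (0.15)(0.16) + (0.66)(-0.06) + (0.12)(0.29) + (0.38)(0.70)
  = +0.0240 -0.0396 +0.0348 +0.2660 = 0.2852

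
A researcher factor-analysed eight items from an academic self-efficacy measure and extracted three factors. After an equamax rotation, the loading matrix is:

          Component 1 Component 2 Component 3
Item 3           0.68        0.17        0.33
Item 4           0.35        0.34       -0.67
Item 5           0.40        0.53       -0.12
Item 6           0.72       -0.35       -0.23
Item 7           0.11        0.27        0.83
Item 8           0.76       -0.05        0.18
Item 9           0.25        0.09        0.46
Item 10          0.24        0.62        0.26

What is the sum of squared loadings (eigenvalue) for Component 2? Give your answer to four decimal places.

1.0158

SS loadings for Component 2 = 0.17² + 0.34² + 0.53² + (-0.35)² + 0.27² + (-0.05)² + 0.09² + 0.62² = 0.0289 + 0.1156 + 0.2809 + 0.1225 + 0.0729 + 0.0025 + 0.0081 + 0.3844 = 1.0158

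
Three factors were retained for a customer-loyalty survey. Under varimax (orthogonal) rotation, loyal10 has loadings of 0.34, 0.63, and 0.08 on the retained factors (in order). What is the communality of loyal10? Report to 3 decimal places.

h² = 0.34² + 0.63² + 0.08² = 0.1156 + 0.3969 + 0.0064 = 0.5189

0.519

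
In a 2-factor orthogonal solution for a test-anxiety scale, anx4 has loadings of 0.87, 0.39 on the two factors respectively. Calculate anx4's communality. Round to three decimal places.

h² = 0.87² + 0.39² = 0.7569 + 0.1521 = 0.9090

0.909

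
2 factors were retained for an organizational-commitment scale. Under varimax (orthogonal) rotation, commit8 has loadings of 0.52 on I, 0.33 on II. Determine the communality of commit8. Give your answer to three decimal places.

0.379

h² = 0.52² + 0.33² = 0.2704 + 0.1089 = 0.3793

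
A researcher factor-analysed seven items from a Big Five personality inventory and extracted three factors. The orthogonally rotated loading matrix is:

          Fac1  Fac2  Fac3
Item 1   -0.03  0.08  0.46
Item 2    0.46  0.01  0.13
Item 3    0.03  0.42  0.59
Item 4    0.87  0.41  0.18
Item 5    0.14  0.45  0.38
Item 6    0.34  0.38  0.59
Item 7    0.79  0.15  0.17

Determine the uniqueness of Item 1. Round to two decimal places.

h² = (-0.03)² + 0.08² + 0.46² = 0.0009 + 0.0064 + 0.2116 = 0.2189
Uniqueness u² = 1 − h² = 1 − 0.2189 = 0.7811

0.78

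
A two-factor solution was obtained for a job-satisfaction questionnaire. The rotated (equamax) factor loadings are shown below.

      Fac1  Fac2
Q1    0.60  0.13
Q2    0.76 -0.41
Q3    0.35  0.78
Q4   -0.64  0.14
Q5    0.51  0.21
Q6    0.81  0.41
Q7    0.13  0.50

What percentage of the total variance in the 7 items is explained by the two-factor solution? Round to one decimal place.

52.5%

Communalities: 0.3769, 0.7457, 0.7309, 0.4292, 0.3042, 0.8242, 0.2669; Σh² = 3.6780.
Total variance with 7 standardized items is 7, so the solution explains 3.6780/7 = 0.5254 = 52.54%.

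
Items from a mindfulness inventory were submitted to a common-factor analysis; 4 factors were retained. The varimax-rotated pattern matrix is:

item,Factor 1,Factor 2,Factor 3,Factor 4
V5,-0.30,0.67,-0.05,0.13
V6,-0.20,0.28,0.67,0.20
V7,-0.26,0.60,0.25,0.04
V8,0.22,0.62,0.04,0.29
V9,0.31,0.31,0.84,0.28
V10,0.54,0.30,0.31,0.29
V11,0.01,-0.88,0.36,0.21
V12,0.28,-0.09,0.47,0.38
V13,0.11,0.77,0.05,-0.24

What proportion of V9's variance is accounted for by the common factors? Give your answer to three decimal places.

0.976

h² = 0.31² + 0.31² + 0.84² + 0.28² = 0.0961 + 0.0961 + 0.7056 + 0.0784 = 0.9762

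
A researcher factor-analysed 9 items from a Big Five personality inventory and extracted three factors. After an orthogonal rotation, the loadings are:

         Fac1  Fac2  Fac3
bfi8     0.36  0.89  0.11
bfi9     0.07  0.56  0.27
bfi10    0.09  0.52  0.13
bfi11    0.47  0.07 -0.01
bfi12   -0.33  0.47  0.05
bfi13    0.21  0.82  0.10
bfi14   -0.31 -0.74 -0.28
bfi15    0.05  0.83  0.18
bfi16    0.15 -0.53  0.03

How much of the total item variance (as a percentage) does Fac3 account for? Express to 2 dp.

SS loadings for Fac3 = 0.11² + 0.27² + 0.13² + (-0.01)² + 0.05² + 0.10² + (-0.28)² + 0.18² + 0.03² = 0.2262
With 9 standardized items, total variance = 9. Proportion = 0.2262/9 = 0.0251 → 2.51%.

2.51%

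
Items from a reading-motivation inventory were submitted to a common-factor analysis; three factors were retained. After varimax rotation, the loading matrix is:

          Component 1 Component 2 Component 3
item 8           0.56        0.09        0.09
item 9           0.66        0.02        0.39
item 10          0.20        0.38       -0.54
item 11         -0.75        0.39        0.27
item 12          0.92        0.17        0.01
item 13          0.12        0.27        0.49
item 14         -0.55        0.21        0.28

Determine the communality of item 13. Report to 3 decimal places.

0.327

h² = 0.12² + 0.27² + 0.49² = 0.0144 + 0.0729 + 0.2401 = 0.3274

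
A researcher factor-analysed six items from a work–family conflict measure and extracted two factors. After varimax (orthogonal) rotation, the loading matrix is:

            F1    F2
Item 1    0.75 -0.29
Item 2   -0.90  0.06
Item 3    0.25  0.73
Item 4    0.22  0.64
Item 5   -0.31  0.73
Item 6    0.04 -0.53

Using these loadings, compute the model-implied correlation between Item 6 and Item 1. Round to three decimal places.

r̂ = Σ λ_i·λ_j across factors = (0.04)(0.75) + (-0.53)(-0.29)
  = +0.0300 +0.1537 = 0.1837

0.184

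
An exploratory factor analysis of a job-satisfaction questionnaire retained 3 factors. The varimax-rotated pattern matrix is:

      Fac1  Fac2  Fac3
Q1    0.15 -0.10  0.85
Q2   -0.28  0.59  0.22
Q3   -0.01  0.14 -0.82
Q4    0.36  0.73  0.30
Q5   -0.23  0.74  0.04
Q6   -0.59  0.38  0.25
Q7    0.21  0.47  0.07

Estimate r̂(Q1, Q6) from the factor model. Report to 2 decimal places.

r̂ = Σ λ_i·λ_j across factors = (0.15)(-0.59) + (-0.10)(0.38) + (0.85)(0.25)
  = -0.0885 -0.0380 +0.2125 = 0.0860

0.09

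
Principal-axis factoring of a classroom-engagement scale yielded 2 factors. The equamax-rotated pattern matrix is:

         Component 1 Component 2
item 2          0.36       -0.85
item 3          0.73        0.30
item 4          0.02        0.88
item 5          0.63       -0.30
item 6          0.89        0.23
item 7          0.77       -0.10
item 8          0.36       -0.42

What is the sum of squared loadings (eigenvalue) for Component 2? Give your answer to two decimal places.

1.92

SS loadings for Component 2 = (-0.85)² + 0.30² + 0.88² + (-0.30)² + 0.23² + (-0.10)² + (-0.42)² = 0.7225 + 0.0900 + 0.7744 + 0.0900 + 0.0529 + 0.0100 + 0.1764 = 1.9162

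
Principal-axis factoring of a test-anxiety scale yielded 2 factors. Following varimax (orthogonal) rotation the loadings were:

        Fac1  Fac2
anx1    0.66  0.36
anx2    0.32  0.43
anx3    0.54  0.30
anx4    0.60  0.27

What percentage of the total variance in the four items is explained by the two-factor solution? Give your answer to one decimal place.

41.7%

Communalities: 0.5652, 0.2873, 0.3816, 0.4329; Σh² = 1.6670.
Total variance with 4 standardized items is 4, so the solution explains 1.6670/4 = 0.4168 = 41.68%.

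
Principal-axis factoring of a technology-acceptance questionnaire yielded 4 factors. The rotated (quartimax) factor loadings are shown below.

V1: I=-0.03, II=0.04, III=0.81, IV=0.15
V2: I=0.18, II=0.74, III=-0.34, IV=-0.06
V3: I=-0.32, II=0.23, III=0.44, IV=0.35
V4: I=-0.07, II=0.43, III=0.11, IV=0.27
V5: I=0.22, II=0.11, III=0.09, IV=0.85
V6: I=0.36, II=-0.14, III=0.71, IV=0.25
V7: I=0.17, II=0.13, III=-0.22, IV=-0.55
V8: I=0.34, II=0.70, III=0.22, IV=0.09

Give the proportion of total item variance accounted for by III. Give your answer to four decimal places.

SS loadings for III = 0.81² + (-0.34)² + 0.44² + 0.11² + 0.09² + 0.71² + (-0.22)² + 0.22² = 1.5864
Proportion of variance = 1.5864 / 8 = 0.1983.

0.1983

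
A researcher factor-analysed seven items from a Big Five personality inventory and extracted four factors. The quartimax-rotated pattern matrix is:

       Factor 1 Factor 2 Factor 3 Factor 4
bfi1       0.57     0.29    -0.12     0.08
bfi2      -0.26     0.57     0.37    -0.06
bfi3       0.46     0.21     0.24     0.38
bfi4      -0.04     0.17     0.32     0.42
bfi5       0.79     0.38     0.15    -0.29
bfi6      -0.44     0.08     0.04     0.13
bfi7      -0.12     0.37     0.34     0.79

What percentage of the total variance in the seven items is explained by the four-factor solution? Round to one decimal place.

Communalities: 0.4298, 0.5330, 0.4577, 0.3093, 0.8751, 0.2185, 0.8910; Σh² = 3.7144.
Total variance with 7 standardized items is 7, so the solution explains 3.7144/7 = 0.5306 = 53.06%.

53.1%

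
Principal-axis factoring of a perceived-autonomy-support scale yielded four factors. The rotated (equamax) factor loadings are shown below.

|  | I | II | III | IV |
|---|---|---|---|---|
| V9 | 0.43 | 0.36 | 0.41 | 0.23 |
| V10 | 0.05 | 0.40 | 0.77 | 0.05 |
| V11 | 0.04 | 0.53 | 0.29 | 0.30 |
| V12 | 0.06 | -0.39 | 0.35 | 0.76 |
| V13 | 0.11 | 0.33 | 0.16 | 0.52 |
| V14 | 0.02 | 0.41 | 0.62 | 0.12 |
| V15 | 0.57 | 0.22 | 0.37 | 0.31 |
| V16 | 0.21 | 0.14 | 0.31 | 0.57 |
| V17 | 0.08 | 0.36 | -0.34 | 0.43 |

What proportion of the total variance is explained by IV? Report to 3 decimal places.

0.179

SS loadings for IV = 0.23² + 0.05² + 0.30² + 0.76² + 0.52² + 0.12² + 0.31² + 0.57² + 0.43² = 1.6137
Proportion of variance = 1.6137 / 9 = 0.1793.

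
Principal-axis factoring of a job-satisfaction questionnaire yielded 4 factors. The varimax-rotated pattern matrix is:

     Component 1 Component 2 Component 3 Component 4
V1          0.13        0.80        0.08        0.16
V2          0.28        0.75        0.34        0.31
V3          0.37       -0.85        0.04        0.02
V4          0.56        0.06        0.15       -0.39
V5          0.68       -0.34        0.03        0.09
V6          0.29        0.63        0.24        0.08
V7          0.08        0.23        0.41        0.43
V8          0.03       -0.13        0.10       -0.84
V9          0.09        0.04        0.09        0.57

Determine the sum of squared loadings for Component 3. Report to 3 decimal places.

0.391

SS loadings for Component 3 = 0.08² + 0.34² + 0.04² + 0.15² + 0.03² + 0.24² + 0.41² + 0.10² + 0.09² = 0.0064 + 0.1156 + 0.0016 + 0.0225 + 0.0009 + 0.0576 + 0.1681 + 0.0100 + 0.0081 = 0.3908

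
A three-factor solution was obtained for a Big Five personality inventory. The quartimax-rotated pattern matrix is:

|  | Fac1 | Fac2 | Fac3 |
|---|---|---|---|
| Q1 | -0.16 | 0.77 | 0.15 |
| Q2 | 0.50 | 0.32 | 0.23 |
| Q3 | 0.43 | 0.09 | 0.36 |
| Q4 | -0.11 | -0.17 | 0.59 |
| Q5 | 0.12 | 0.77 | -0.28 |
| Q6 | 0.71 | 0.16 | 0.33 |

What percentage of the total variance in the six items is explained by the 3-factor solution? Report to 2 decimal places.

SS loadings by factor: 0.9911, 1.3508, 0.7404; total = 3.0823.
Total variance with 6 standardized items is 6, so the solution explains 3.0823/6 = 0.5137 = 51.37%.

51.37%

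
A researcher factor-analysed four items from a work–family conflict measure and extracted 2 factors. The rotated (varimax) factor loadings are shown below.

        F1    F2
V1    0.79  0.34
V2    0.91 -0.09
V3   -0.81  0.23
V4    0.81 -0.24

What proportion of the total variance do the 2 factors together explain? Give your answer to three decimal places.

0.750

SS loadings by factor: 2.7644, 0.2342; total = 2.9986.
Total variance with 4 standardized items is 4, so the solution explains 2.9986/4 = 0.7497.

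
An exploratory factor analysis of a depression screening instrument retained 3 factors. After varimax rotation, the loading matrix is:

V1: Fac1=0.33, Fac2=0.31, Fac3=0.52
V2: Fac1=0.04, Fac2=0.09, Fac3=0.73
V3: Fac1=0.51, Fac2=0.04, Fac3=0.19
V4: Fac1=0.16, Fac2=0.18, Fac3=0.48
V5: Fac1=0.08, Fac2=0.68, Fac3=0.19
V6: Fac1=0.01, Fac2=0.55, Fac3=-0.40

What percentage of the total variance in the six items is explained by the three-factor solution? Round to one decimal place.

42.9%

SS loadings by factor: 0.4027, 0.9031, 1.2659; total = 2.5717.
Total variance with 6 standardized items is 6, so the solution explains 2.5717/6 = 0.4286 = 42.86%.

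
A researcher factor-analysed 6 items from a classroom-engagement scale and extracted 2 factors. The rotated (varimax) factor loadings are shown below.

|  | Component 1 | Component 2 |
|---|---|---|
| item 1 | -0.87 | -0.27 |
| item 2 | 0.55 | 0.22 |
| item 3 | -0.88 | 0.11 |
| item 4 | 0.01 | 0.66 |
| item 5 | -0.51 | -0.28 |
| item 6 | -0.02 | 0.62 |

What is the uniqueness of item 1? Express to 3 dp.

0.170

h² = (-0.87)² + (-0.27)² = 0.7569 + 0.0729 = 0.8298
Uniqueness u² = 1 − h² = 1 − 0.8298 = 0.1702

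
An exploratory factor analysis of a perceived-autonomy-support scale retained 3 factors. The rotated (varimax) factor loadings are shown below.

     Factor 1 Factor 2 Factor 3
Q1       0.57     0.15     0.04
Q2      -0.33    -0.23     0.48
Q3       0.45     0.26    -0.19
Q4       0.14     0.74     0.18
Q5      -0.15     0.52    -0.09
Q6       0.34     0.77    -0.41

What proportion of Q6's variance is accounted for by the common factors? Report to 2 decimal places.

0.88

h² = 0.34² + 0.77² + (-0.41)² = 0.1156 + 0.5929 + 0.1681 = 0.8766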